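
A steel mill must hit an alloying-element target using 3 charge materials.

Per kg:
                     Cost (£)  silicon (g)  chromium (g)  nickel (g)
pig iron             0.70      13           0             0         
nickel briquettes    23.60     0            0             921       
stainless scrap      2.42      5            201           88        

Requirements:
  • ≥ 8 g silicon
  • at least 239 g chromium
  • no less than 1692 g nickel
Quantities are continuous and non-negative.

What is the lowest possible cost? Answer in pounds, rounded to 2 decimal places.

£43.62

Let x1 = kg of pig iron, x2 = kg of nickel briquettes, x3 = kg of stainless scrap.
min 0.7x1 + 23.6x2 + 2.42x3 s.t.:
  13x1 + 5x3 ≥ 8   (silicon)
  201x3 ≥ 239   (chromium)
  921x2 + 88x3 ≥ 1692   (nickel)
  x1, x2, x3 ≥ 0.
The cheapest feasible vertex uses only nickel briquettes, stainless scrap; pig iron is not used. Binding constraints: silicon and nickel.
So nickel briquettes = 1.6843 kg, stainless scrap = 1.6 kg.
Cost = 23.6·1.6843 + 2.42·1.6 = 43.6215.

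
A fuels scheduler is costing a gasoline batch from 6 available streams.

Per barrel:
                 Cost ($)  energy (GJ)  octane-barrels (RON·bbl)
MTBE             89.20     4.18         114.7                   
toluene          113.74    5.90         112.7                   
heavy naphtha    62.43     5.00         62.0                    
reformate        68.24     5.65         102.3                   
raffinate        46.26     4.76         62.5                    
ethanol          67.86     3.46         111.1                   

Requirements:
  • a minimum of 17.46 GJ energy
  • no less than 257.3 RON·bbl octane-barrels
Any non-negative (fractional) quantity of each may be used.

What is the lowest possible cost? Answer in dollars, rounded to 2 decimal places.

Let x1 = barrels of MTBE, x2 = barrels of toluene, x3 = barrels of heavy naphtha, x4 = barrels of reformate, x5 = barrels of raffinate, x6 = barrels of ethanol.
min 89.2x1 + 113.74x2 + 62.43x3 + 68.24x4 + 46.26x5 + 67.86x6 s.t.:
  4.18x1 + 5.9x2 + 5x3 + 5.65x4 + 4.76x5 + 3.46x6 ≥ 17.46   (energy)
  114.7x1 + 112.7x2 + 62x3 + 102.3x4 + 62.5x5 + 111.1x6 ≥ 257.3   (octane-barrels)
  x1, x2, x3, x4, x5, x6 ≥ 0.
The minimum-cost mix takes nothing from MTBE, toluene, heavy naphtha, ethanol — only reformate, raffinate. The energy and octane-barrels requirements are met with equality.
That vertex is x4 = 0.99757, x5 = 2.484.
Cost = 68.24·0.99757 + 46.26·2.484 = 182.9840.

$182.98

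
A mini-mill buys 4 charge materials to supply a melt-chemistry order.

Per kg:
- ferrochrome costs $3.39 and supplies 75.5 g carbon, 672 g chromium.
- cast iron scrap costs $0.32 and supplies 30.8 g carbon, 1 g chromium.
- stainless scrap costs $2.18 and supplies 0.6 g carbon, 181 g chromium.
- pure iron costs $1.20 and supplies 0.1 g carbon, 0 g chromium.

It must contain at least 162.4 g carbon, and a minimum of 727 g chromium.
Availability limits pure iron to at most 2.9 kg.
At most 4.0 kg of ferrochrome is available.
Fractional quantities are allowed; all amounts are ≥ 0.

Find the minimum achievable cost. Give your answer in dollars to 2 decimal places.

Treat it as an LP. Let x1 = kg of ferrochrome, x2 = kg of cast iron scrap, x3 = kg of stainless scrap, x4 = kg of pure iron.
Minimise 3.39x1 + 0.32x2 + 2.18x3 + 1.2x4 subject to:
  75.5x1 + 30.8x2 + 0.6x3 + 0.1x4 ≥ 162.4   (carbon)
  672x1 + 1x2 + 181x3 ≥ 727   (chromium)
  x4 ≤ 2.9
  x1 ≤ 4
  x1, x2, x3, x4 ≥ 0.
The cheapest feasible vertex uses only ferrochrome, cast iron scrap; stainless scrap, pure iron are not used. Binding constraints: carbon and chromium.
Solving gives x1 = 1.078, x2 = 2.63.
Objective = 3.39·1.078 + 0.32·2.63 = 4.4960.

$4.50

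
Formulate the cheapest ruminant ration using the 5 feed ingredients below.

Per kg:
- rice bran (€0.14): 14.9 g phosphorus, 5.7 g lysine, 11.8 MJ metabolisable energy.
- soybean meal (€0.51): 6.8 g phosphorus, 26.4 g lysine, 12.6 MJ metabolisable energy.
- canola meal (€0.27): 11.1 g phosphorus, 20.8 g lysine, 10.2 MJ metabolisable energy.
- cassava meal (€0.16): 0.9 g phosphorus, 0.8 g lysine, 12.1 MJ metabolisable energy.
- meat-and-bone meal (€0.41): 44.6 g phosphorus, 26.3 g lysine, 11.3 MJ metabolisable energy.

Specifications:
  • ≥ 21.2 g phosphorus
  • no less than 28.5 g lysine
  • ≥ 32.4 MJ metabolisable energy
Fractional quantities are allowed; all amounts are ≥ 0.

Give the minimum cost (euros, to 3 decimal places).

Let x1 = kg of rice bran, x2 = kg of soybean meal, x3 = kg of canola meal, x4 = kg of cassava meal, x5 = kg of meat-and-bone meal.
Minimize 0.14x1 + 0.51x2 + 0.27x3 + 0.16x4 + 0.41x5 s.t.:
  14.9x1 + 6.8x2 + 11.1x3 + 0.9x4 + 44.6x5 ≥ 21.2   (phosphorus)
  5.7x1 + 26.4x2 + 20.8x3 + 0.8x4 + 26.3x5 ≥ 28.5   (lysine)
  11.8x1 + 12.6x2 + 10.2x3 + 12.1x4 + 11.3x5 ≥ 32.4   (metabolisable energy)
  x1, x2, x3, x4, x5 ≥ 0.
The optimal basis is {rice bran, canola meal}; soybean meal, cassava meal, meat-and-bone meal drop out. There the lysine and metabolisable energy constraints are tight.
That vertex is x1 = 2.046, x3 = 0.8095.
Cost = 0.14·2.046 + 0.27·0.8095 = 0.50501.

€0.505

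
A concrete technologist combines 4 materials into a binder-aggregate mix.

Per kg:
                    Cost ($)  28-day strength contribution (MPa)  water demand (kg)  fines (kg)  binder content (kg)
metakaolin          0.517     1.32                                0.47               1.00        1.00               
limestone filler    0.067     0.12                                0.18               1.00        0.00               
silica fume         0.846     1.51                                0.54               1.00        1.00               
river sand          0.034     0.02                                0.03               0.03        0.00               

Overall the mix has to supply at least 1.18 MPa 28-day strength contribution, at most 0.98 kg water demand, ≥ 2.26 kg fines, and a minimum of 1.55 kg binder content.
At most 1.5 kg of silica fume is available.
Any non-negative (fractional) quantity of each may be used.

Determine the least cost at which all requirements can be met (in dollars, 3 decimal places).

Let x1 = kg of metakaolin, x2 = kg of limestone filler, x3 = kg of silica fume, x4 = kg of river sand.
min 0.517x1 + 0.067x2 + 0.846x3 + 0.034x4 subject to:
  1.32x1 + 0.12x2 + 1.51x3 + 0.02x4 ≥ 1.18   (28-day strength contribution)
  0.47x1 + 0.18x2 + 0.54x3 + 0.03x4 ≤ 0.98   (water demand)
  1x1 + 1x2 + 1x3 + 0.03x4 ≥ 2.26   (fines)
  1x1 + 1x3 ≥ 1.55   (binder content)
  x3 ≤ 1.5
  x1, x2, x3, x4 ≥ 0.
The cheapest feasible vertex uses only metakaolin, limestone filler; silica fume, river sand are not used. There the fines and binder content constraints are tight.
Optimal quantities: metakaolin = 1.55 kg, limestone filler = 0.71 kg.
Objective = 0.517·1.55 + 0.067·0.71 = 0.84892.

$0.849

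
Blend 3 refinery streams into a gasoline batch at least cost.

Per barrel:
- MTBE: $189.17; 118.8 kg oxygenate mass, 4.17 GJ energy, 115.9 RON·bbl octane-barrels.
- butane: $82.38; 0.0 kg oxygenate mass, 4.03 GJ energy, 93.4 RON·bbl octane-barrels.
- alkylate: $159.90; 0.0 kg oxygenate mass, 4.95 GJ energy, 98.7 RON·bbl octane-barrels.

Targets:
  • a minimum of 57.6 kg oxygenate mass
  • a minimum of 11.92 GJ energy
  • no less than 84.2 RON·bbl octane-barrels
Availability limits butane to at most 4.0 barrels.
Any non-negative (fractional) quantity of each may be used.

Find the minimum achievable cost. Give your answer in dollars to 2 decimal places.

$294.05

Set it up as a linear program. Let x1 = barrels of MTBE, x2 = barrels of butane, x3 = barrels of alkylate.
Minimize 189.17x1 + 82.38x2 + 159.9x3 with:
  118.8x1 ≥ 57.6   (oxygenate mass)
  4.17x1 + 4.03x2 + 4.95x3 ≥ 11.92   (energy)
  115.9x1 + 93.4x2 + 98.7x3 ≥ 84.2   (octane-barrels)
  x2 ≤ 4
  x1, x2, x3 ≥ 0.
The cheapest feasible vertex uses only MTBE, butane; alkylate is not used. Binding constraints: oxygenate mass and energy.
So MTBE = 0.48485 barrels, butane = 2.4561 barrels.
Cost = 189.17·0.48485 + 82.38·2.4561 = 294.0526.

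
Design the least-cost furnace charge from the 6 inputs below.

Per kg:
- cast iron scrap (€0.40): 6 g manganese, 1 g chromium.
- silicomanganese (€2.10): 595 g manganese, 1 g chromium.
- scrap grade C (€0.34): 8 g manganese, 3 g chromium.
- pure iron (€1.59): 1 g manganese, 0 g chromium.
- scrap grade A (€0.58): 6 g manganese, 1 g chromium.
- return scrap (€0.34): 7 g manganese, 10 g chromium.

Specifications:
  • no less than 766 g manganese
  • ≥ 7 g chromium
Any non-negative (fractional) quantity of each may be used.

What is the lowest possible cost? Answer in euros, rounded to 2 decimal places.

Let x1 = kg of cast iron scrap, x2 = kg of silicomanganese, x3 = kg of scrap grade C, x4 = kg of pure iron, x5 = kg of scrap grade A, x6 = kg of return scrap.
Minimise 0.4x1 + 2.1x2 + 0.34x3 + 1.59x4 + 0.58x5 + 0.34x6 s.t.:
  6x1 + 595x2 + 8x3 + 1x4 + 6x5 + 7x6 ≥ 766   (manganese)
  1x1 + 1x2 + 3x3 + 1x5 + 10x6 ≥ 7   (chromium)
  x1, x2, x3, x4, x5, x6 ≥ 0.
The cheapest feasible vertex uses only silicomanganese, return scrap; cast iron scrap, scrap grade C, pure iron, scrap grade A are not used. Binding constraints: manganese and chromium.
That vertex is x2 = 1.281, x6 = 0.5719.
Objective = 2.1·1.281 + 0.34·0.5719 = 2.8845.

€2.88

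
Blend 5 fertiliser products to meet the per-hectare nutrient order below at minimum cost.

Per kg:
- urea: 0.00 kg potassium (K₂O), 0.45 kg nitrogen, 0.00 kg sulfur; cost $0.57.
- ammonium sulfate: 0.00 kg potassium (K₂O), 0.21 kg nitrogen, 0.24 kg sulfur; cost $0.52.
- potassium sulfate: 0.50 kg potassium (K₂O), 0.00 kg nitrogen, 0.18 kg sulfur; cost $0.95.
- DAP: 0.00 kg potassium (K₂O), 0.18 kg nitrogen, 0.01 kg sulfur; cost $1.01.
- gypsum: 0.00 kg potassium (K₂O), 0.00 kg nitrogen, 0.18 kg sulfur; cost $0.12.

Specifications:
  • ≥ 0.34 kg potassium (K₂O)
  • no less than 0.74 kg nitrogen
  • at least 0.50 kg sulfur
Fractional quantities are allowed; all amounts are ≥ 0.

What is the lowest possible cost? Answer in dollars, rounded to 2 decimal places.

$1.84

Let x1 = kg of urea, x2 = kg of ammonium sulfate, x3 = kg of potassium sulfate, x4 = kg of DAP, x5 = kg of gypsum.
Minimize 0.57x1 + 0.52x2 + 0.95x3 + 1.01x4 + 0.12x5 s.t.:
  0.5x3 ≥ 0.34   (potassium (K₂O))
  0.45x1 + 0.21x2 + 0.18x4 ≥ 0.74   (nitrogen)
  0.24x2 + 0.18x3 + 0.01x4 + 0.18x5 ≥ 0.5   (sulfur)
  x1, x2, x3, x4, x5 ≥ 0.
The cheapest feasible vertex uses only urea, potassium sulfate, gypsum; ammonium sulfate, DAP are not used. There the potassium (K₂O), nitrogen, sulfur constraints are tight.
Solving gives x1 = 1.6444, x3 = 0.68, x5 = 2.0978.
Objective = 0.57·1.6444 + 0.95·0.68 + 0.12·2.0978 = 1.83504.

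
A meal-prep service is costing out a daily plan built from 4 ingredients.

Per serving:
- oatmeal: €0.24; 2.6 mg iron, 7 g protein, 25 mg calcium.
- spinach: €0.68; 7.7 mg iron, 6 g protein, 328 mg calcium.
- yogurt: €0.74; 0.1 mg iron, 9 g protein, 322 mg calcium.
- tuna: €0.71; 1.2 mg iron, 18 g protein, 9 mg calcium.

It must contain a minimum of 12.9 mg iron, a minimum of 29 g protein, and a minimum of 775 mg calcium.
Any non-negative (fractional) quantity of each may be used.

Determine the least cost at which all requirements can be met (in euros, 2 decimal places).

€2.01

Let x1 = servings of oatmeal, x2 = servings of spinach, x3 = servings of yogurt, x4 = servings of tuna.
Minimize 0.24x1 + 0.68x2 + 0.74x3 + 0.71x4 s.t.:
  2.6x1 + 7.7x2 + 0.1x3 + 1.2x4 ≥ 12.9   (iron)
  7x1 + 6x2 + 9x3 + 18x4 ≥ 29   (protein)
  25x1 + 328x2 + 322x3 + 9x4 ≥ 775   (calcium)
  x1, x2, x3, x4 ≥ 0.
The minimum-cost mix takes nothing from tuna — only oatmeal, spinach, yogurt. There the iron, protein, calcium constraints are tight.
So oatmeal = 1.709 servings, spinach = 1.083 servings, yogurt = 1.171 servings.
Cost = 0.24·1.709 + 0.68·1.083 + 0.74·1.171 = 2.0131.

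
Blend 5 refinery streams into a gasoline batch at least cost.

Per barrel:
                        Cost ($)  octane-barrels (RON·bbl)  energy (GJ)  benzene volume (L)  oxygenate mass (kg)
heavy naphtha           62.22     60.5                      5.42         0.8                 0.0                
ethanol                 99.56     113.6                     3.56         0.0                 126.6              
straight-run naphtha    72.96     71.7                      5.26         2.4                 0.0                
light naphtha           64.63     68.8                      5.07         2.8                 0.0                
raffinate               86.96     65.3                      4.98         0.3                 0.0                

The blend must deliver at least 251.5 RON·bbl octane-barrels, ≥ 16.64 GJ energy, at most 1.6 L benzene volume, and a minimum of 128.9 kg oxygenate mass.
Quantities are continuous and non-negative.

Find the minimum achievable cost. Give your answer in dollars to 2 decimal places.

$272.77

This is a linear program. Let x1 = barrels of heavy naphtha, x2 = barrels of ethanol, x3 = barrels of straight-run naphtha, x4 = barrels of light naphtha, x5 = barrels of raffinate.
Minimise 62.22x1 + 99.56x2 + 72.96x3 + 64.63x4 + 86.96x5 with:
  60.5x1 + 113.6x2 + 71.7x3 + 68.8x4 + 65.3x5 ≥ 251.5   (octane-barrels)
  5.42x1 + 3.56x2 + 5.26x3 + 5.07x4 + 4.98x5 ≥ 16.64   (energy)
  0.8x1 + 2.4x3 + 2.8x4 + 0.3x5 ≤ 1.6   (benzene volume)
  126.6x2 ≥ 128.9   (oxygenate mass)
  x1, x2, x3, x4, x5 ≥ 0.
At the optimum only heavy naphtha, ethanol, raffinate are positive (straight-run naphtha, light naphtha = 0). The energy, benzene volume, oxygenate mass requirements are met with equality.
Optimal quantities: heavy naphtha = 1.7232 barrels, ethanol = 1.0182 barrels, raffinate = 0.73802 barrels.
Cost = 62.22·1.7232 + 99.56·1.0182 + 86.96·0.73802 = 272.7677.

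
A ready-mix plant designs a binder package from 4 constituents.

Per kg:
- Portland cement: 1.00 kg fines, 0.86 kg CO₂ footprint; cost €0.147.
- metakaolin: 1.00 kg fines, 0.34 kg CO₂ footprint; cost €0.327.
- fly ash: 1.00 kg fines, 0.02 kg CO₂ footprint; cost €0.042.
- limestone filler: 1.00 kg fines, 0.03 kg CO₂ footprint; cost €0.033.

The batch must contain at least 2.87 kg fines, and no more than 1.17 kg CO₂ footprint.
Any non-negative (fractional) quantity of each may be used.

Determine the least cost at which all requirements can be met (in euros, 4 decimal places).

Let x1 = kg of Portland cement, x2 = kg of metakaolin, x3 = kg of fly ash, x4 = kg of limestone filler.
min 0.147x1 + 0.327x2 + 0.042x3 + 0.033x4 subject to:
  1x1 + 1x2 + 1x3 + 1x4 ≥ 2.87   (fines)
  0.86x1 + 0.34x2 + 0.02x3 + 0.03x4 ≤ 1.17   (CO₂ footprint)
  x1, x2, x3, x4 ≥ 0.
At the optimum only limestone filler is positive (Portland cement, metakaolin, fly ash = 0). There the fines constraint is tight.
That vertex is x4 = 2.87.
Hence cost = 0.033·2.87 = €0.094710.

€0.0947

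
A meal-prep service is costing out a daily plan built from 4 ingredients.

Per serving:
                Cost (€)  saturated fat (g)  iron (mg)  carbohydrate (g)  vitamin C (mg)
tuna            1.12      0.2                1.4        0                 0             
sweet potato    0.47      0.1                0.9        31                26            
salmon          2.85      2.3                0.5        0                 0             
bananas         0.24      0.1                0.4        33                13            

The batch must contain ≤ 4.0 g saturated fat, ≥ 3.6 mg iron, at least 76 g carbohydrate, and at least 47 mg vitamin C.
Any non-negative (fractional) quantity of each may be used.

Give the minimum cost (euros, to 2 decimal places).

Let x1 = servings of tuna, x2 = servings of sweet potato, x3 = servings of salmon, x4 = servings of bananas.
Minimize 1.12x1 + 0.47x2 + 2.85x3 + 0.24x4 with:
  0.2x1 + 0.1x2 + 2.3x3 + 0.1x4 ≤ 4   (saturated fat)
  1.4x1 + 0.9x2 + 0.5x3 + 0.4x4 ≥ 3.6   (iron)
  31x2 + 33x4 ≥ 76   (carbohydrate)
  26x2 + 13x4 ≥ 47   (vitamin C)
  x1, x2, x3, x4 ≥ 0.
The optimal basis is {sweet potato}; tuna, salmon, bananas drop out. The iron requirement is met with equality.
That vertex is x2 = 4.
Hence cost = 0.47·4 = €1.8800.

€1.88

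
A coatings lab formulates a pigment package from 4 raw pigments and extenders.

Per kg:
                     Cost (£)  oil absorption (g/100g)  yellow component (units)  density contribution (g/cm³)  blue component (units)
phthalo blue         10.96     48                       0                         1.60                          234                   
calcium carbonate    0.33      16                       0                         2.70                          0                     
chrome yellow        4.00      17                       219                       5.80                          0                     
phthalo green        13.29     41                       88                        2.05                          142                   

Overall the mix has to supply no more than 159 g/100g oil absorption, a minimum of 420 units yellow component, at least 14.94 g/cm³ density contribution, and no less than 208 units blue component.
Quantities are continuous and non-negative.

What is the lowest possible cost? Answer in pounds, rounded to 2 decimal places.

Let x1 = kg of phthalo blue, x2 = kg of calcium carbonate, x3 = kg of chrome yellow, x4 = kg of phthalo green.
Minimise 10.96x1 + 0.33x2 + 4x3 + 13.29x4 subject to:
  48x1 + 16x2 + 17x3 + 41x4 ≤ 159   (oil absorption)
  219x3 + 88x4 ≥ 420   (yellow component)
  1.6x1 + 2.7x2 + 5.8x3 + 2.05x4 ≥ 14.94   (density contribution)
  234x1 + 142x4 ≥ 208   (blue component)
  x1, x2, x3, x4 ≥ 0.
The cheapest feasible vertex uses only phthalo blue, calcium carbonate, chrome yellow; phthalo green is not used. The yellow component, density contribution, blue component requirements are met with equality.
So phthalo blue = 0.8889 kg, calcium carbonate = 0.8868 kg, chrome yellow = 1.918 kg.
Hence cost = 10.96·0.8889 + 0.33·0.8868 + 4·1.918 = £17.7070.

£17.71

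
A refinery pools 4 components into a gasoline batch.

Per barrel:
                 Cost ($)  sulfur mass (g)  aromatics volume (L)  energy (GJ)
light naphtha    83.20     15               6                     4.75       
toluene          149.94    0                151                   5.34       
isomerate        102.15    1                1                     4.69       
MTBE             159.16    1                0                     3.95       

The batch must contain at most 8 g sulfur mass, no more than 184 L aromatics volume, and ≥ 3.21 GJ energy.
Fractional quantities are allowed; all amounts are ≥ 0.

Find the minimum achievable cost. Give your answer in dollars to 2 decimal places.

$59.32

Let x1 = barrels of light naphtha, x2 = barrels of toluene, x3 = barrels of isomerate, x4 = barrels of MTBE.
Minimise 83.2x1 + 149.94x2 + 102.15x3 + 159.16x4 s.t.:
  15x1 + 1x3 + 1x4 ≤ 8   (sulfur mass)
  6x1 + 151x2 + 1x3 ≤ 184   (aromatics volume)
  4.75x1 + 5.34x2 + 4.69x3 + 3.95x4 ≥ 3.21   (energy)
  x1, x2, x3, x4 ≥ 0.
The minimum-cost mix takes nothing from toluene, MTBE — only light naphtha, isomerate. There the sulfur mass and energy constraints are tight.
That vertex is x1 = 0.523, x3 = 0.1547.
Objective = 83.2·0.523 + 102.15·0.1547 = 59.3162.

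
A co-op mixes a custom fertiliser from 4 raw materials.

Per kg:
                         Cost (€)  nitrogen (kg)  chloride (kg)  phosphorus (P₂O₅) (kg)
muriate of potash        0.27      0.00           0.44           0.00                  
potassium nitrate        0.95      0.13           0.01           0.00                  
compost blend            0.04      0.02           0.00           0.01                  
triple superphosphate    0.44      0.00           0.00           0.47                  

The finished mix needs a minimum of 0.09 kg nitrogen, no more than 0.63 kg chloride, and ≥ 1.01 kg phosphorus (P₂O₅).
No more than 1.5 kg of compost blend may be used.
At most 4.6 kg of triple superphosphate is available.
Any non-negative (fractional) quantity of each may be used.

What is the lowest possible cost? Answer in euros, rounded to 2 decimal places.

Let x1 = kg of muriate of potash, x2 = kg of potassium nitrate, x3 = kg of compost blend, x4 = kg of triple superphosphate.
Minimize 0.27x1 + 0.95x2 + 0.04x3 + 0.44x4 s.t.:
  0.13x2 + 0.02x3 ≥ 0.09   (nitrogen)
  0.44x1 + 0.01x2 ≤ 0.63   (chloride)
  0.01x3 + 0.47x4 ≥ 1.01   (phosphorus (P₂O₅))
  x3 ≤ 1.5
  x4 ≤ 4.6
  x1, x2, x3, x4 ≥ 0.
The cheapest feasible vertex uses only potassium nitrate, compost blend, triple superphosphate; muriate of potash is not used. There the nitrogen, phosphorus (P₂O₅), the compost blend cap constraints are tight.
Solving gives x2 = 0.4615, x3 = 1.5, x4 = 2.117.
Objective = 0.95·0.4615 + 0.04·1.5 + 0.44·2.117 = 1.4299.

€1.43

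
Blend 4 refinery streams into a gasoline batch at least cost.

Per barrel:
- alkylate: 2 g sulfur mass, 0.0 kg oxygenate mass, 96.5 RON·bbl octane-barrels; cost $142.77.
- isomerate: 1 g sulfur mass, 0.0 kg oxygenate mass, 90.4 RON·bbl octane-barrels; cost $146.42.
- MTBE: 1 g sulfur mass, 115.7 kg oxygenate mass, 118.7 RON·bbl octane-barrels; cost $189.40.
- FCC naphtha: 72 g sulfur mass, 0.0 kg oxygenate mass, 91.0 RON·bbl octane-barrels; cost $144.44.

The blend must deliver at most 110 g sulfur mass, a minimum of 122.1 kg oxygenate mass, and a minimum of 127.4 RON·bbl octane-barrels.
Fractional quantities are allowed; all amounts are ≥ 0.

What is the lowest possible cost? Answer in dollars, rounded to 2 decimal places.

Let x1 = barrels of alkylate, x2 = barrels of isomerate, x3 = barrels of MTBE, x4 = barrels of FCC naphtha.
min 142.77x1 + 146.42x2 + 189.4x3 + 144.44x4 subject to:
  2x1 + 1x2 + 1x3 + 72x4 ≤ 110   (sulfur mass)
  115.7x3 ≥ 122.1   (oxygenate mass)
  96.5x1 + 90.4x2 + 118.7x3 + 91x4 ≥ 127.4   (octane-barrels)
  x1, x2, x3, x4 ≥ 0.
At the optimum only alkylate, MTBE are positive (isomerate, FCC naphtha = 0). The oxygenate mass and octane-barrels requirements are met with equality.
Solving gives x1 = 0.022115, x3 = 1.0553.
Cost = 142.77·0.022115 + 189.4·1.0553 = 203.0312.

$203.03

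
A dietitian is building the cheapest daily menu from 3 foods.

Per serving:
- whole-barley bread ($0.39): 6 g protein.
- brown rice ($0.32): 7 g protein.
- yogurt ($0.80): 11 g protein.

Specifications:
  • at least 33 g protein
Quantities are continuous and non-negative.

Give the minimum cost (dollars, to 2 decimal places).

Set it up as a linear program. Let x1 = servings of whole-barley bread, x2 = servings of brown rice, x3 = servings of yogurt.
Minimize 0.39x1 + 0.32x2 + 0.8x3 with:
  6x1 + 7x2 + 11x3 ≥ 33   (protein)
  x1, x2, x3 ≥ 0.
At the optimum only brown rice is positive (whole-barley bread, yogurt = 0). The protein requirement is met with equality.
That vertex is x2 = 4.714.
Hence cost = 0.32·4.714 = $1.5085.

$1.51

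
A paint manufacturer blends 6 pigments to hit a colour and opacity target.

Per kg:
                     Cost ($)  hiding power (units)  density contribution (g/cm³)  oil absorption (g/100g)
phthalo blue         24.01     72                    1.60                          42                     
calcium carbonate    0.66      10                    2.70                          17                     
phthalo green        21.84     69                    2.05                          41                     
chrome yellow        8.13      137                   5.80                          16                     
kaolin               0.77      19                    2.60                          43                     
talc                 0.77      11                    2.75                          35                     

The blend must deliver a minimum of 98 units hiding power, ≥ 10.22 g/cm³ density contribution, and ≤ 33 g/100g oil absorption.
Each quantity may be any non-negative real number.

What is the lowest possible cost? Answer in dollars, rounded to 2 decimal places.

Let x1 = kg of phthalo blue, x2 = kg of calcium carbonate, x3 = kg of phthalo green, x4 = kg of chrome yellow, x5 = kg of kaolin, x6 = kg of talc.
min 24.01x1 + 0.66x2 + 21.84x3 + 8.13x4 + 0.77x5 + 0.77x6 s.t.:
  72x1 + 10x2 + 69x3 + 137x4 + 19x5 + 11x6 ≥ 98   (hiding power)
  1.6x1 + 2.7x2 + 2.05x3 + 5.8x4 + 2.6x5 + 2.75x6 ≥ 10.22   (density contribution)
  42x1 + 17x2 + 41x3 + 16x4 + 43x5 + 35x6 ≤ 33   (oil absorption)
  x1, x2, x3, x4, x5, x6 ≥ 0.
The minimum-cost mix takes nothing from phthalo blue, phthalo green, kaolin, talc — only calcium carbonate, chrome yellow. There the density contribution and oil absorption constraints are tight.
That vertex is x2 = 0.5032, x4 = 1.528.
Objective = 0.66·0.5032 + 8.13·1.528 = 12.7548.

$12.75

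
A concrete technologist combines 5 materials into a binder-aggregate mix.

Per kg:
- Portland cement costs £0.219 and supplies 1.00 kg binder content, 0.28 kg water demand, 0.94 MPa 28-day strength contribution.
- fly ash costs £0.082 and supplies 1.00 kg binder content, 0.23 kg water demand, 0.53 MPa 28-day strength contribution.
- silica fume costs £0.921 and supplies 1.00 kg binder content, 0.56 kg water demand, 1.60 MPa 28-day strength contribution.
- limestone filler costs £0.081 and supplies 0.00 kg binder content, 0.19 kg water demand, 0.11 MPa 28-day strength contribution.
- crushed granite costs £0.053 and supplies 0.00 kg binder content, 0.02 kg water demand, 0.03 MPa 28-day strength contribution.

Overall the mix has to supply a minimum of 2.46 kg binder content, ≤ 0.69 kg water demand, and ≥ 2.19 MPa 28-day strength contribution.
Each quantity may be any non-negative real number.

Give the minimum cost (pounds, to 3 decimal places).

£0.489

Treat it as an LP. Let x1 = kg of Portland cement, x2 = kg of fly ash, x3 = kg of silica fume, x4 = kg of limestone filler, x5 = kg of crushed granite.
Minimise 0.219x1 + 0.082x2 + 0.921x3 + 0.081x4 + 0.053x5 s.t.:
  1x1 + 1x2 + 1x3 ≥ 2.46   (binder content)
  0.28x1 + 0.23x2 + 0.56x3 + 0.19x4 + 0.02x5 ≤ 0.69   (water demand)
  0.94x1 + 0.53x2 + 1.6x3 + 0.11x4 + 0.03x5 ≥ 2.19   (28-day strength contribution)
  x1, x2, x3, x4, x5 ≥ 0.
The optimal basis is {Portland cement, fly ash}; silica fume, limestone filler, crushed granite drop out. The water demand and 28-day strength contribution requirements are met with equality.
Optimal quantities: Portland cement = 2.0354 kg, fly ash = 0.52212 kg.
Cost = 0.219·2.0354 + 0.082·0.52212 = 0.48857.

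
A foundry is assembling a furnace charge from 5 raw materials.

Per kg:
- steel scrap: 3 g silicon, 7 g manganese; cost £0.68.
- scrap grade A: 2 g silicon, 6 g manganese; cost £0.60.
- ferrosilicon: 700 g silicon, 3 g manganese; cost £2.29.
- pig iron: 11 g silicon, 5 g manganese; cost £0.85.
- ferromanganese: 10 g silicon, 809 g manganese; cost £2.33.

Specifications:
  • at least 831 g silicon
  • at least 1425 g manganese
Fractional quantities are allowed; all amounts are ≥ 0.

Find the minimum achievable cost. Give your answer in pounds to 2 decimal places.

£6.76

Let x1 = kg of steel scrap, x2 = kg of scrap grade A, x3 = kg of ferrosilicon, x4 = kg of pig iron, x5 = kg of ferromanganese.
min 0.68x1 + 0.6x2 + 2.29x3 + 0.85x4 + 2.33x5 s.t.:
  3x1 + 2x2 + 700x3 + 11x4 + 10x5 ≥ 831   (silicon)
  7x1 + 6x2 + 3x3 + 5x4 + 809x5 ≥ 1425   (manganese)
  x1, x2, x3, x4, x5 ≥ 0.
At the optimum only ferrosilicon, ferromanganese are positive (steel scrap, scrap grade A, pig iron = 0). Binding constraints: silicon and manganese.
Optimal quantities: ferrosilicon = 1.162 kg, ferromanganese = 1.7571 kg.
Cost = 2.29·1.162 + 2.33·1.7571 = 6.75502.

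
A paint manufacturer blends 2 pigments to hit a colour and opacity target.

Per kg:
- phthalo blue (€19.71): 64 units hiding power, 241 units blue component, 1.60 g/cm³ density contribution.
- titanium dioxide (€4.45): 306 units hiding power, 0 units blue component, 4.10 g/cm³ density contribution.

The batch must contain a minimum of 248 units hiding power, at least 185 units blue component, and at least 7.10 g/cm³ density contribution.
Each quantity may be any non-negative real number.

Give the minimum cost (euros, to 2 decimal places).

€21.50

Treat it as an LP. Let x1 = kg of phthalo blue, x2 = kg of titanium dioxide.
min 19.71x1 + 4.45x2 with:
  64x1 + 306x2 ≥ 248   (hiding power)
  241x1 ≥ 185   (blue component)
  1.6x1 + 4.1x2 ≥ 7.1   (density contribution)
  x1, x2 ≥ 0.
Both inputs are positive at the optimum. The blue component and density contribution requirements are met with equality.
So phthalo blue = 0.7676 kg, titanium dioxide = 1.432 kg.
Objective = 19.71·0.7676 + 4.45·1.432 = 21.5018.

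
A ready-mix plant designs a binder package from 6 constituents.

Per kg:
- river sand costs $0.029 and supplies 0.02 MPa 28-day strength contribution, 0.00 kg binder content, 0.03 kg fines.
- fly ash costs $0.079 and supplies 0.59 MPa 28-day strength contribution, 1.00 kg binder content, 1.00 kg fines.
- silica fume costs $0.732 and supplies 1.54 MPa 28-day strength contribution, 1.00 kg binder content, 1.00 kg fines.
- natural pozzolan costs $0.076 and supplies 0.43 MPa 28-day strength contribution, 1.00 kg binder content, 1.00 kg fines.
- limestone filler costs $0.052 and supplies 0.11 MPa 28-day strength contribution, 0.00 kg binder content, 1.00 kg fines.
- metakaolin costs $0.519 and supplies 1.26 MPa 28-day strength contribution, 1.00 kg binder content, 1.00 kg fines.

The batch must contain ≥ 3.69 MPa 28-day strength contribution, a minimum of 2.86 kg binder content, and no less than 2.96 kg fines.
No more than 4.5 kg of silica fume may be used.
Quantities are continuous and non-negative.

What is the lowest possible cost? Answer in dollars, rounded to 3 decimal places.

$0.494

Let x1 = kg of river sand, x2 = kg of fly ash, x3 = kg of silica fume, x4 = kg of natural pozzolan, x5 = kg of limestone filler, x6 = kg of metakaolin.
min 0.029x1 + 0.079x2 + 0.732x3 + 0.076x4 + 0.052x5 + 0.519x6 subject to:
  0.02x1 + 0.59x2 + 1.54x3 + 0.43x4 + 0.11x5 + 1.26x6 ≥ 3.69   (28-day strength contribution)
  1x2 + 1x3 + 1x4 + 1x6 ≥ 2.86   (binder content)
  0.03x1 + 1x2 + 1x3 + 1x4 + 1x5 + 1x6 ≥ 2.96   (fines)
  x3 ≤ 4.5
  x1, x2, x3, x4, x5, x6 ≥ 0.
At the optimum only fly ash is positive (river sand, silica fume, natural pozzolan, limestone filler, metakaolin = 0). Binding constraint: 28-day strength contribution.
That vertex is x2 = 6.254.
Cost = 0.079·6.254 = 0.49407.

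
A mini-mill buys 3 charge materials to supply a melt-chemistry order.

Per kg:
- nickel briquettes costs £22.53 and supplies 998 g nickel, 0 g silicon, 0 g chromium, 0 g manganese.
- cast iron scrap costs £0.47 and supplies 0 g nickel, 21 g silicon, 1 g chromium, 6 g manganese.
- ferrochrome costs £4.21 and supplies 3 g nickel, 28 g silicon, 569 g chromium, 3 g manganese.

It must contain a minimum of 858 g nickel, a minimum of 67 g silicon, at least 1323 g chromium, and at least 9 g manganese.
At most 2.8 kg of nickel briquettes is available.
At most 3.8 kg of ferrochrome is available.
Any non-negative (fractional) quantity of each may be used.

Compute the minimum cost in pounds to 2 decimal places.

Set it up as a linear program. Let x1 = kg of nickel briquettes, x2 = kg of cast iron scrap, x3 = kg of ferrochrome.
min 22.53x1 + 0.47x2 + 4.21x3 with:
  998x1 + 3x3 ≥ 858   (nickel)
  21x2 + 28x3 ≥ 67   (silicon)
  1x2 + 569x3 ≥ 1323   (chromium)
  6x2 + 3x3 ≥ 9   (manganese)
  x1 ≤ 2.8
  x3 ≤ 3.8
  x1, x2, x3 ≥ 0.
The optimal mix uses every input. The nickel, chromium, manganese requirements are met with equality.
So nickel briquettes = 0.8527 kg, cast iron scrap = 0.3377 kg, ferrochrome = 2.325 kg.
Hence cost = 22.53·0.8527 + 0.47·0.3377 + 4.21·2.325 = £29.1583.

£29.16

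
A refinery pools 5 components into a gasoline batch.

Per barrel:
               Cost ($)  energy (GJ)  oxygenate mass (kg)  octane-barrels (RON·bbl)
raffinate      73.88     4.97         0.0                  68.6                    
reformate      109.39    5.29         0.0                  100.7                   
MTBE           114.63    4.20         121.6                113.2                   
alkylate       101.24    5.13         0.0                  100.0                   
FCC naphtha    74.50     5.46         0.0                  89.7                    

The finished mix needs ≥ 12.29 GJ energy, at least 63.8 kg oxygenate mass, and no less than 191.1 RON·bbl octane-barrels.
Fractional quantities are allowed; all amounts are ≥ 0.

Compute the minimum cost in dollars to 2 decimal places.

Let x1 = barrels of raffinate, x2 = barrels of reformate, x3 = barrels of MTBE, x4 = barrels of alkylate, x5 = barrels of FCC naphtha.
Minimise 73.88x1 + 109.39x2 + 114.63x3 + 101.24x4 + 74.5x5 s.t.:
  4.97x1 + 5.29x2 + 4.2x3 + 5.13x4 + 5.46x5 ≥ 12.29   (energy)
  121.6x3 ≥ 63.8   (oxygenate mass)
  68.6x1 + 100.7x2 + 113.2x3 + 100x4 + 89.7x5 ≥ 191.1   (octane-barrels)
  x1, x2, x3, x4, x5 ≥ 0.
The minimum-cost mix takes nothing from raffinate, reformate, alkylate — only MTBE, FCC naphtha. There the energy and oxygenate mass constraints are tight.
Solving gives x3 = 0.52467, x5 = 1.8473.
Hence cost = 114.63·0.52467 + 74.5·1.8473 = $197.7668.

$197.77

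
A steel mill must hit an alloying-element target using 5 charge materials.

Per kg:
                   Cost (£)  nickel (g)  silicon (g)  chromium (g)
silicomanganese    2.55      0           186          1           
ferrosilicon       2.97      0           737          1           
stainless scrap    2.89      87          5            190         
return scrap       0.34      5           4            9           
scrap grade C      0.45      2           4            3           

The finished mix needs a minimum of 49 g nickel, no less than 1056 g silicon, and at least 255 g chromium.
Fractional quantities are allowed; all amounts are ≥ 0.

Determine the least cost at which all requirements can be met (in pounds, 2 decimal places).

This is a linear program. Let x1 = kg of silicomanganese, x2 = kg of ferrosilicon, x3 = kg of stainless scrap, x4 = kg of return scrap, x5 = kg of scrap grade C.
Minimise 2.55x1 + 2.97x2 + 2.89x3 + 0.34x4 + 0.45x5 subject to:
  87x3 + 5x4 + 2x5 ≥ 49   (nickel)
  186x1 + 737x2 + 5x3 + 4x4 + 4x5 ≥ 1056   (silicon)
  1x1 + 1x2 + 190x3 + 9x4 + 3x5 ≥ 255   (chromium)
  x1, x2, x3, x4, x5 ≥ 0.
The cheapest feasible vertex uses only ferrosilicon, stainless scrap; silicomanganese, return scrap, scrap grade C are not used. Binding constraints: silicon and chromium.
So ferrosilicon = 1.424 kg, stainless scrap = 1.335 kg.
Hence cost = 2.97·1.424 + 2.89·1.335 = £8.0874.

£8.09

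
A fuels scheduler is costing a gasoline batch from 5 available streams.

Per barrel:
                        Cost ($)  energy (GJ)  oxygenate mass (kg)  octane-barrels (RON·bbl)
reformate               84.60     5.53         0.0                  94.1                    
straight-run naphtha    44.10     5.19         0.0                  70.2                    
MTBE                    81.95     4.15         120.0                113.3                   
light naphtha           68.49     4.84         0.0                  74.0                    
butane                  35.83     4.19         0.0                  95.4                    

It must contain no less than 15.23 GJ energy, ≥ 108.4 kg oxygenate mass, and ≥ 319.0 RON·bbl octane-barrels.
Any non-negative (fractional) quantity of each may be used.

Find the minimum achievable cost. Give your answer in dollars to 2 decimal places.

Set it up as a linear program. Let x1 = barrels of reformate, x2 = barrels of straight-run naphtha, x3 = barrels of MTBE, x4 = barrels of light naphtha, x5 = barrels of butane.
Minimise 84.6x1 + 44.1x2 + 81.95x3 + 68.49x4 + 35.83x5 s.t.:
  5.53x1 + 5.19x2 + 4.15x3 + 4.84x4 + 4.19x5 ≥ 15.23   (energy)
  120x3 ≥ 108.4   (oxygenate mass)
  94.1x1 + 70.2x2 + 113.3x3 + 74x4 + 95.4x5 ≥ 319   (octane-barrels)
  x1, x2, x3, x4, x5 ≥ 0.
The minimum-cost mix takes nothing from reformate, light naphtha — only straight-run naphtha, MTBE, butane. There the energy, oxygenate mass, octane-barrels constraints are tight.
So straight-run naphtha = 0.93304 barrels, MTBE = 0.90333 barrels, butane = 1.5844 barrels.
Hence cost = 44.1·0.93304 + 81.95·0.90333 + 35.83·1.5844 = $171.9440.

$171.94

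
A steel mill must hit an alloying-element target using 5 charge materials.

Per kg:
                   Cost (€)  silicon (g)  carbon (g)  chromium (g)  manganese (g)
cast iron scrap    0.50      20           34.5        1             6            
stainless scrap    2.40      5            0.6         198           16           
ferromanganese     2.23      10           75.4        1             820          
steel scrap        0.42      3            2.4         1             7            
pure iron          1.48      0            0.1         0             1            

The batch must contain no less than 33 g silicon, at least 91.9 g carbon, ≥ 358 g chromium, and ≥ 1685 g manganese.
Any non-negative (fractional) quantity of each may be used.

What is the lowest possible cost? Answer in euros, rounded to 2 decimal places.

Let x1 = kg of cast iron scrap, x2 = kg of stainless scrap, x3 = kg of ferromanganese, x4 = kg of steel scrap, x5 = kg of pure iron.
Minimise 0.5x1 + 2.4x2 + 2.23x3 + 0.42x4 + 1.48x5 with:
  20x1 + 5x2 + 10x3 + 3x4 ≥ 33   (silicon)
  34.5x1 + 0.6x2 + 75.4x3 + 2.4x4 + 0.1x5 ≥ 91.9   (carbon)
  1x1 + 198x2 + 1x3 + 1x4 ≥ 358   (chromium)
  6x1 + 16x2 + 820x3 + 7x4 + 1x5 ≥ 1685   (manganese)
  x1, x2, x3, x4, x5 ≥ 0.
At the optimum only cast iron scrap, stainless scrap, ferromanganese are positive (steel scrap, pure iron = 0). There the silicon, chromium, manganese constraints are tight.
That vertex is x1 = 0.1916, x2 = 1.797, x3 = 2.018.
Hence cost = 0.5·0.1916 + 2.4·1.797 + 2.23·2.018 = €8.9087.

€8.91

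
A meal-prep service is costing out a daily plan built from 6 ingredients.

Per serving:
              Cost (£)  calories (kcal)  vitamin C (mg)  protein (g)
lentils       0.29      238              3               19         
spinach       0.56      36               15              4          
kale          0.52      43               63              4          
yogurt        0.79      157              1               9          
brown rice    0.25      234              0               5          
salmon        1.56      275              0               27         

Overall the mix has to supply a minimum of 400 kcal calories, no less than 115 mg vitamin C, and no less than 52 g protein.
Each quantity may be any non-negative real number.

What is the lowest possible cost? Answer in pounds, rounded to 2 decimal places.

Treat it as an LP. Let x1 = servings of lentils, x2 = servings of spinach, x3 = servings of kale, x4 = servings of yogurt, x5 = servings of brown rice, x6 = servings of salmon.
Minimise 0.29x1 + 0.56x2 + 0.52x3 + 0.79x4 + 0.25x5 + 1.56x6 s.t.:
  238x1 + 36x2 + 43x3 + 157x4 + 234x5 + 275x6 ≥ 400   (calories)
  3x1 + 15x2 + 63x3 + 1x4 ≥ 115   (vitamin C)
  19x1 + 4x2 + 4x3 + 9x4 + 5x5 + 27x6 ≥ 52   (protein)
  x1, x2, x3, x4, x5, x6 ≥ 0.
The minimum-cost mix takes nothing from spinach, yogurt, brown rice, salmon — only lentils, kale. Binding constraints: vitamin C and protein.
That vertex is x1 = 2.376, x3 = 1.712.
Objective = 0.29·2.376 + 0.52·1.712 = 1.5793.

£1.58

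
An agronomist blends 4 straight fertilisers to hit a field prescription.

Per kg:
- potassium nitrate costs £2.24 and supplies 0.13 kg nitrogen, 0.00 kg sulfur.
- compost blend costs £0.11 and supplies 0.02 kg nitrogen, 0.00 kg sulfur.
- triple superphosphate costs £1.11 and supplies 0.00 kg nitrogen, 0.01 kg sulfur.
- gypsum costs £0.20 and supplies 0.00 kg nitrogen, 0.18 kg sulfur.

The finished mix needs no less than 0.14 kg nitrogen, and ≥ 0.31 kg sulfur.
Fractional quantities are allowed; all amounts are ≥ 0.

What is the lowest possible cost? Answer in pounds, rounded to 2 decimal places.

This is a linear program. Let x1 = kg of potassium nitrate, x2 = kg of compost blend, x3 = kg of triple superphosphate, x4 = kg of gypsum.
Minimize 2.24x1 + 0.11x2 + 1.11x3 + 0.2x4 with:
  0.13x1 + 0.02x2 ≥ 0.14   (nitrogen)
  0.01x3 + 0.18x4 ≥ 0.31   (sulfur)
  x1, x2, x3, x4 ≥ 0.
At the optimum only compost blend, gypsum are positive (potassium nitrate, triple superphosphate = 0). There the nitrogen and sulfur constraints are tight.
Optimal quantities: compost blend = 7 kg, gypsum = 1.722 kg.
Hence cost = 0.11·7 + 0.2·1.722 = £1.1144.

£1.11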